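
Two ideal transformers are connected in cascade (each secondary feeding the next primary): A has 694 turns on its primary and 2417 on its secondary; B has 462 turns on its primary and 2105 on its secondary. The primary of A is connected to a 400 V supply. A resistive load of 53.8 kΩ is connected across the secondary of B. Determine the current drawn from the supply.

After A: V = 400.00 × 2417/694 = 1393.1 V.
After B: V = 1393.1 × 2105/462 = 6347.3 V.
I_load = 6347.3/53800 = 0.11798 A, so P_out = 6347.3 × 0.11798 = 748.85 W.
All ideal ⇒ P_in = P_out, so I_supply = 748.85/400 = 1.87 A.

I_supply ≈ 1.87 A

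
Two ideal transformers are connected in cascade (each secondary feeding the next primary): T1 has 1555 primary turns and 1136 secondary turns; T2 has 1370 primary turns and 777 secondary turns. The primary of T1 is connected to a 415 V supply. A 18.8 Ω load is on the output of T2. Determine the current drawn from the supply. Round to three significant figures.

I_supply ≈ 3.79 A

After T1: V = 415.00 × 1136/1555 = 303.18 V.
After T2: V = 303.18 × 777/1370 = 171.95 V.
I_load = 171.95/18.8 = 9.1462 A, so P_out = 171.95 × 9.1462 = 1572.7 W.
All ideal ⇒ P_in = P_out, so I_supply = 1572.7/415 = 3.79 A.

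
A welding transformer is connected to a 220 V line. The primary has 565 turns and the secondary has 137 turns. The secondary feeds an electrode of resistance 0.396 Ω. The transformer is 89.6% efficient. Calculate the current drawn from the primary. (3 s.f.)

I_p ≈ 36.5 A

V_s = 220 × 137/565 = 53.345 V.
I_s = V_s/R = 53.345/0.396 = 134.71 A.
P_out = V_s I_s = 53.345 × 134.71 = 7186.1 W.
P_in = P_out/η = 7186.1/0.896 = 8020.2 W.
I_p = P_in/V_p = 8020.2/220 = 36.5 A.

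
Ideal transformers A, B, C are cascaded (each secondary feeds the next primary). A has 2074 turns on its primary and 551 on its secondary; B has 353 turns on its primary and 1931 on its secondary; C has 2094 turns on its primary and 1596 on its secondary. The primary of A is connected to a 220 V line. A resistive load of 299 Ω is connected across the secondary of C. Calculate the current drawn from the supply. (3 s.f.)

After A: V = 220.00 × 551/2074 = 58.447 V.
After B: V = 58.447 × 1931/353 = 319.72 V.
After C: V = 319.72 × 1596/2094 = 243.69 V.
I_load = 243.69/299 = 0.81500 A, so P_out = 243.69 × 0.81500 = 198.60 W.
All ideal ⇒ P_in = P_out, so I_supply = 198.60/220 = 0.903 A.

I_supply ≈ 0.903 A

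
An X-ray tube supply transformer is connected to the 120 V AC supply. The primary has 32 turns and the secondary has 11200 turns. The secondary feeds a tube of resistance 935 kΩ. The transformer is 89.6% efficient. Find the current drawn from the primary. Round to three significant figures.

V_s = 120 × 11200/32 = 42000 V.
I_s = V_s/R = 42000/935000 = 0.044920 A.
P_out = V_s I_s = 42000 × 0.044920 = 1886.6 W.
P_in = P_out/η = 1886.6/0.896 = 2105.6 W.
I_p = P_in/V_p = 2105.6/120 = 17.5 A.

I_p ≈ 17.5 A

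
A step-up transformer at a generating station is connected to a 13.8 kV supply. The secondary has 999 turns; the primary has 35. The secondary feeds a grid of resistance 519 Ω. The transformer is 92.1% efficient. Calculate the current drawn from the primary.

I_p ≈ 23500 A

V_s = 13800 × 999/35 = 393890 V.
I_s = V_s/R = 393890/519 = 758.94 A.
P_out = V_s I_s = 393890 × 758.94 = 2.9894×10^8 W.
P_in = P_out/η = 2.9894×10^8/0.921 = 3.2458×10^8 W.
I_p = P_in/V_p = 3.2458×10^8/13800 = 23500 A.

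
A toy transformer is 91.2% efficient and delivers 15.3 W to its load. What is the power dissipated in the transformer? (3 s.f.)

P_in = P_out/η = 15.3/0.912 = 16.7763 W.
P_loss = P_in − P_out = 16.7763 − 15.3 = 1.48 W.

P_loss ≈ 1.48 W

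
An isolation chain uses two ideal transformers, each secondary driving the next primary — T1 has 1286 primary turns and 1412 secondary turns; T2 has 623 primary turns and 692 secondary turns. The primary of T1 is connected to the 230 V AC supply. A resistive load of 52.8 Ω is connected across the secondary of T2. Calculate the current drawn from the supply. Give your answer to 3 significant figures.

Secondary of T1: V = 230.00 × 1412/1286 = 252.53 V.
Secondary of T2: V = 252.53 × 692/623 = 280.50 V.
I_load = 280.50/52.8 = 5.3126 A, so P_out = 280.50 × 5.3126 = 1490.2 W.
All ideal ⇒ P_in = P_out, so I_supply = 1490.2/230 = 6.48 A.

I_supply ≈ 6.48 A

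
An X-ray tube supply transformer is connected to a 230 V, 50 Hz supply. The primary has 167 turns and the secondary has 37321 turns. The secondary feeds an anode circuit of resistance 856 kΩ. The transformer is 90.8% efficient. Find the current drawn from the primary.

V_s = 230 × 37321/167 = 51400 V.
I_s = V_s/R = 51400/856000 = 0.060047 A.
P_out = V_s I_s = 51400 × 0.060047 = 3086.4 W.
P_in = P_out/η = 3086.4/0.908 = 3399.1 W.
I_p = P_in/V_p = 3399.1/230 = 14.8 A.

I_p ≈ 14.8 A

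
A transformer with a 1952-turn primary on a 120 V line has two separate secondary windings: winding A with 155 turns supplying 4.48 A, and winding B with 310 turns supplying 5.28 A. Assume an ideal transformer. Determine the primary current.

I_p ≈ 1.19 A

V_A = 120 × 155/1952 = 9.5287 V; V_B = 120 × 310/1952 = 19.057 V.
P_out = V_A I_A + V_B I_B = 9.5287×4.48 + 19.057×5.28 = 42.689 + 100.62 = 143.31 W.
Ideal ⇒ P_in = P_out, so I_p = P_out/V_p = 143.31/120 = 1.19 A.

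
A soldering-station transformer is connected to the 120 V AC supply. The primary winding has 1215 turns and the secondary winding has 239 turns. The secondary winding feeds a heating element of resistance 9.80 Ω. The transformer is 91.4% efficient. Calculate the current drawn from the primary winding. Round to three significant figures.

I_p ≈ 0.518 A

V_s = 120 × 239/1215 = 23.605 V.
I_s = V_s/R = 23.605/9.80 = 2.4087 A.
P_out = V_s I_s = 23.605 × 2.4087 = 56.856 W.
P_in = P_out/η = 56.856/0.914 = 62.206 W.
I_p = P_in/V_p = 62.206/120 = 0.518 A.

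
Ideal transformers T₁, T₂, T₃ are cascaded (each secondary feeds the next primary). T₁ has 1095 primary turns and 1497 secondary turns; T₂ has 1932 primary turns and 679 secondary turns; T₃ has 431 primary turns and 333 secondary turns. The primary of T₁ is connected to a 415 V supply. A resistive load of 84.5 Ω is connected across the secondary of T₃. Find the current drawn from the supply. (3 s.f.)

After T₁: V = 415.00 × 1497/1095 = 567.36 V.
After T₂: V = 567.36 × 679/1932 = 199.40 V.
After T₃: V = 199.40 × 333/431 = 154.06 V.
I_load = 154.06/84.5 = 1.8232 A, so P_out = 154.06 × 1.8232 = 280.88 W.
All ideal ⇒ P_in = P_out, so I_supply = 280.88/415 = 0.677 A.

I_supply ≈ 0.677 A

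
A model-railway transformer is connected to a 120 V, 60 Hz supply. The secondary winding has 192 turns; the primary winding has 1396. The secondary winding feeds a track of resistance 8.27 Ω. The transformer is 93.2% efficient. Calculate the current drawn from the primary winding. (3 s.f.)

V_s = 120 × 192/1396 = 16.504 V.
I_s = V_s/R = 16.504/8.27 = 1.9957 A.
P_out = V_s I_s = 16.504 × 1.9957 = 32.937 W.
P_in = P_out/η = 32.937/0.932 = 35.341 W.
I_p = P_in/V_p = 35.341/120 = 0.295 A.

I_p ≈ 0.295 A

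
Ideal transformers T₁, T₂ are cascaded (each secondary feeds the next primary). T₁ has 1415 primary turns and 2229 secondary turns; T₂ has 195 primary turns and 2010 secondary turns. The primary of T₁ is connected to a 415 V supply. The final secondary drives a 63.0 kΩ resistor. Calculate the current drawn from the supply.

After T₁: V = 415.00 × 2229/1415 = 653.73 V.
After T₂: V = 653.73 × 2010/195 = 6738.5 V.
I_load = 6738.5/63000 = 0.10696 A, so P_out = 6738.5 × 0.10696 = 720.75 W.
All ideal ⇒ P_in = P_out, so I_supply = 720.75/415 = 1.74 A.

I_supply ≈ 1.74 A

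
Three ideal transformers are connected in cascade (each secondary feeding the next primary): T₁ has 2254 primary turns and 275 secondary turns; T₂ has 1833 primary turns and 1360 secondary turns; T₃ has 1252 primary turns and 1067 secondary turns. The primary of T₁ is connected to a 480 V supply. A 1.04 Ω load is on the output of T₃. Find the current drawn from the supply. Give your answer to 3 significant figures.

I_supply ≈ 2.75 A

Secondary of T₁: V = 480.00 × 275/2254 = 58.563 V.
Secondary of T₂: V = 58.563 × 1360/1833 = 43.451 V.
Secondary of T₃: V = 43.451 × 1067/1252 = 37.030 V.
I_load = 37.030/1.04 = 35.606 A, so P_out = 37.030 × 35.606 = 1318.5 W.
All ideal ⇒ P_in = P_out, so I_supply = 1318.5/480 = 2.75 A.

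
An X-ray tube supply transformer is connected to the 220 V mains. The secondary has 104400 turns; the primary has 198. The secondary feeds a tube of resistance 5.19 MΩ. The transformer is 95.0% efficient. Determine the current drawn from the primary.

V_s = 220 × 104400/198 = 116000 V.
I_s = V_s/R = 116000/(5.19×10^6) = 0.022351 A.
P_out = V_s I_s = 116000 × 0.022351 = 2592.7 W.
P_in = P_out/η = 2592.7/0.950 = 2729.1 W.
I_p = P_in/V_p = 2729.1/220 = 12.4 A.

I_p ≈ 12.4 A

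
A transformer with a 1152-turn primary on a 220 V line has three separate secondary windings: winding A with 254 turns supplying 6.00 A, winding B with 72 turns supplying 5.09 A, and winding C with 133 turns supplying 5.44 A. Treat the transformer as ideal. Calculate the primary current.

V_A = 220 × 254/1152 = 48.507 V; V_B = 220 × 72/1152 = 13.750 V; V_C = 220 × 133/1152 = 25.399 V.
P_out = V_A I_A + V_B I_B + V_C I_C = 48.507×6.00 + 13.750×5.09 + 25.399×5.44 = 291.04 + 69.987 + 138.17 = 499.20 W.
Ideal ⇒ P_in = P_out, so I_p = P_out/V_p = 499.20/220 = 2.27 A.

I_p ≈ 2.27 A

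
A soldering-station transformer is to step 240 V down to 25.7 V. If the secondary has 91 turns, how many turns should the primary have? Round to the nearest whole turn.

N_p/N_s = V_p/V_s, so N_p = 91 × 240/25.7 = 849.8 ≈ 850 turns.

N_p = 850 turns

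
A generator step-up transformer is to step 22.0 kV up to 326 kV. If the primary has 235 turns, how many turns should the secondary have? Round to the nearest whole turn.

N_s/N_p = V_s/V_p, so N_s = 235 × 326000/22000 = 3482.3 ≈ 3482 turns.

N_s = 3482 turns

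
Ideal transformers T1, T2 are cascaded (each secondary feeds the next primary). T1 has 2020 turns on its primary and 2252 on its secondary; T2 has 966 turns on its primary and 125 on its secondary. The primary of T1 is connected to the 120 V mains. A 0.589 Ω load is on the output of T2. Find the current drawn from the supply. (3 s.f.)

After T1: V = 120.00 × 2252/2020 = 133.78 V.
After T2: V = 133.78 × 125/966 = 17.311 V.
I_load = 17.311/0.589 = 29.391 A, so P_out = 17.311 × 29.391 = 508.80 W.
All ideal ⇒ P_in = P_out, so I_supply = 508.80/120 = 4.24 A.

I_supply ≈ 4.24 A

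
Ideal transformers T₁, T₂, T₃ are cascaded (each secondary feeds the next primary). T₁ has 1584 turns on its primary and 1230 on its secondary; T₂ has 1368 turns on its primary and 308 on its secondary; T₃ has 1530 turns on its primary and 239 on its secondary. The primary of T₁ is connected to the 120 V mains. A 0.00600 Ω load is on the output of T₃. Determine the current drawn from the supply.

I_supply ≈ 14.9 A

Secondary of T₁: V = 120.00 × 1230/1584 = 93.182 V.
Secondary of T₂: V = 93.182 × 308/1368 = 20.980 V.
Secondary of T₃: V = 20.980 × 239/1530 = 3.2772 V.
I_load = 3.2772/0.00600 = 546.20 A, so P_out = 3.2772 × 546.20 = 1790.0 W.
All ideal ⇒ P_in = P_out, so I_supply = 1790.0/120 = 14.9 A.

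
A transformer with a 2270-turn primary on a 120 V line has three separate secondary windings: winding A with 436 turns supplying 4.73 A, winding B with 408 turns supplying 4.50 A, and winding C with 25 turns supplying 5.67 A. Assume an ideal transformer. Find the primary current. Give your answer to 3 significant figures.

V_A = 120 × 436/2270 = 23.048 V; V_B = 120 × 408/2270 = 21.568 V; V_C = 120 × 25/2270 = 1.3216 V.
P_out = V_A I_A + V_B I_B + V_C I_C = 23.048×4.73 + 21.568×4.50 + 1.3216×5.67 = 109.02 + 97.057 + 7.4934 = 213.57 W.
Ideal ⇒ P_in = P_out, so I_p = P_out/V_p = 213.57/120 = 1.78 A.

I_p ≈ 1.78 A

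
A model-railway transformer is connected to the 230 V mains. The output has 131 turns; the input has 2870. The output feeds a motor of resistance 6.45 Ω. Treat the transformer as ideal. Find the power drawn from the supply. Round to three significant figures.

P ≈ 17.1 W

V_out = V_in × N_out/N_in = 230 × 131/2870 = 10.498 V.
I_out = V_out/R = 10.498/6.45 = 1.6276 A.
I_in = I_out × N_out/N_in = 1.6276 × 131/2870 = 0.074293 A.
P = V_in I_in = 230 × 0.074293 = 17.1 W.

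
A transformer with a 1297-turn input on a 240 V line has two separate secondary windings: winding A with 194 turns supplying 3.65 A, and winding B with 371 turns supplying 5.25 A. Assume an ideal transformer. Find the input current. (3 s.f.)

V_A = 240 × 194/1297 = 35.898 V; V_B = 240 × 371/1297 = 68.651 V.
P_out = V_A I_A + V_B I_B = 35.898×3.65 + 68.651×5.25 = 131.03 + 360.42 = 491.44 W.
Ideal ⇒ P_in = P_out, so I_in = P_out/V_in = 491.44/240 = 2.05 A.

I_in ≈ 2.05 A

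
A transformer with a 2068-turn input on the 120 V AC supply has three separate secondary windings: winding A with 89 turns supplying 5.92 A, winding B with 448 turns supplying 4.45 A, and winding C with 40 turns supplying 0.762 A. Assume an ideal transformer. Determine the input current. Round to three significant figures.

V_A = 120 × 89/2068 = 5.1644 V; V_B = 120 × 448/2068 = 25.996 V; V_C = 120 × 40/2068 = 2.3211 V.
P_out = V_A I_A + V_B I_B + V_C I_C = 5.1644×5.92 + 25.996×4.45 + 2.3211×0.762 = 30.573 + 115.68 + 1.7687 = 148.02 W.
Ideal ⇒ P_in = P_out, so I_in = P_out/V_in = 148.02/120 = 1.23 A.

I_in ≈ 1.23 A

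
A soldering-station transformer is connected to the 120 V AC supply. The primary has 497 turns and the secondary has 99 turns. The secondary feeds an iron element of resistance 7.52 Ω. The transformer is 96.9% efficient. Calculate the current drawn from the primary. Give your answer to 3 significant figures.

I_p ≈ 0.653 A

V_s = 120 × 99/497 = 23.903 V.
I_s = V_s/R = 23.903/7.52 = 3.1786 A.
P_out = V_s I_s = 23.903 × 3.1786 = 75.981 W.
P_in = P_out/η = 75.981/0.969 = 78.411 W.
I_p = P_in/V_p = 78.411/120 = 0.653 A.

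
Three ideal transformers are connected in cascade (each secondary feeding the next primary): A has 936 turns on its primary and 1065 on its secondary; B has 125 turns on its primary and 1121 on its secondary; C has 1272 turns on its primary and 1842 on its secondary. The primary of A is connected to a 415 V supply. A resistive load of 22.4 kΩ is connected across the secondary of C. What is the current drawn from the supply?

Secondary of A: V = 415.00 × 1065/936 = 472.20 V.
Secondary of B: V = 472.20 × 1121/125 = 4234.6 V.
Secondary of C: V = 4234.6 × 1842/1272 = 6132.3 V.
I_load = 6132.3/22400 = 0.27376 A, so P_out = 6132.3 × 0.27376 = 1678.8 W.
All ideal ⇒ P_in = P_out, so I_supply = 1678.8/415 = 4.05 A.

I_supply ≈ 4.05 A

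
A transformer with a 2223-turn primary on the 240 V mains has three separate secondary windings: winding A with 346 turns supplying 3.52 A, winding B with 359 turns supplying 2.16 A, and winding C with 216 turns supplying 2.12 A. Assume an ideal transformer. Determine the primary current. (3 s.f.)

I_p ≈ 1.10 A

V_A = 240 × 346/2223 = 37.355 V; V_B = 240 × 359/2223 = 38.758 V; V_C = 240 × 216/2223 = 23.320 V.
P_out = V_A I_A + V_B I_B + V_C I_C = 37.355×3.52 + 38.758×2.16 + 23.320×2.12 = 131.49 + 83.718 + 49.438 = 264.65 W.
Ideal ⇒ P_in = P_out, so I_p = P_out/V_p = 264.65/240 = 1.10 A.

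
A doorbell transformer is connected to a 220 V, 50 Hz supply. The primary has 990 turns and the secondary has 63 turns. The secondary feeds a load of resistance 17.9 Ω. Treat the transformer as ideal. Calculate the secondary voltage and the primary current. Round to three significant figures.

V_s = V_p × N_s/N_p = 220 × 63/990 = 14.000 V.
I_s = V_s/R = 14.000/17.9 = 0.78212 A.
I_p = I_s × N_s/N_p = 0.78212 × 63/990 = 0.0498 A.

V_s ≈ 14.0 V, I_p ≈ 0.0498 A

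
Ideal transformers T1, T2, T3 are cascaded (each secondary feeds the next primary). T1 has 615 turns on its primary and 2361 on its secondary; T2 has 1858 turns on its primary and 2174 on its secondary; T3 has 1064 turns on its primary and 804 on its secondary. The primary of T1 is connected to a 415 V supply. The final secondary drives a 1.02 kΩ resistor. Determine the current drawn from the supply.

I_supply ≈ 4.69 A

Secondary of T1: V = 415.00 × 2361/615 = 1593.2 V.
Secondary of T2: V = 1593.2 × 2174/1858 = 1864.2 V.
Secondary of T3: V = 1864.2 × 804/1064 = 1408.6 V.
I_load = 1408.6/1020 = 1.3810 A, so P_out = 1408.6 × 1.3810 = 1945.3 W.
All ideal ⇒ P_in = P_out, so I_supply = 1945.3/415 = 4.69 A.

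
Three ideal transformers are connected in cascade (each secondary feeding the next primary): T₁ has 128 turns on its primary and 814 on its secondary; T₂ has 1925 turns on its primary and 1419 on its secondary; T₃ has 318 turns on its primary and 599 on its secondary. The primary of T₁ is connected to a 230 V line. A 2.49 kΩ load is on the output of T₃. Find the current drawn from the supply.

After T₁: V = 230.00 × 814/128 = 1462.7 V.
After T₂: V = 1462.7 × 1419/1925 = 1078.2 V.
After T₃: V = 1078.2 × 599/318 = 2030.9 V.
I_load = 2030.9/2490 = 0.81563 A, so P_out = 2030.9 × 0.81563 = 1656.5 W.
All ideal ⇒ P_in = P_out, so I_supply = 1656.5/230 = 7.20 A.

I_supply ≈ 7.20 A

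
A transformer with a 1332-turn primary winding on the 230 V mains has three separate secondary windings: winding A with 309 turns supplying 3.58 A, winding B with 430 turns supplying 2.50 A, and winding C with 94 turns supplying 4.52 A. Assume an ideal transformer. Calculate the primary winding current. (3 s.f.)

V_A = 230 × 309/1332 = 53.356 V; V_B = 230 × 430/1332 = 74.249 V; V_C = 230 × 94/1332 = 16.231 V.
P_out = V_A I_A + V_B I_B + V_C I_C = 53.356×3.58 + 74.249×2.50 + 16.231×4.52 = 191.01 + 185.62 + 73.365 = 450.00 W.
Ideal ⇒ P_in = P_out, so I_p = P_out/V_p = 450.00/230 = 1.96 A.

I_p ≈ 1.96 A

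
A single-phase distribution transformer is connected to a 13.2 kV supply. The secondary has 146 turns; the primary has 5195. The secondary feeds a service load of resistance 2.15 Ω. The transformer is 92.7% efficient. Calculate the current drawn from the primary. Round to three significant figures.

V_s = 13200 × 146/5195 = 370.97 V.
I_s = V_s/R = 370.97/2.15 = 172.55 A.
P_out = V_s I_s = 370.97 × 172.55 = 64009 W.
P_in = P_out/η = 64009/0.927 = 69050 W.
I_p = P_in/V_p = 69050/13200 = 5.23 A.

I_p ≈ 5.23 A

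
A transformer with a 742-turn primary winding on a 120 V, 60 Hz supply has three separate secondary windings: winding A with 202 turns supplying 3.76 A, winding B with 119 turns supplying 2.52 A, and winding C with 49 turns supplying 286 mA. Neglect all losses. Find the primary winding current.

V_A = 120 × 202/742 = 32.668 V; V_B = 120 × 119/742 = 19.245 V; V_C = 120 × 49/742 = 7.9245 V.
P_out = V_A I_A + V_B I_B + V_C I_C = 32.668×3.76 + 19.245×2.52 + 7.9245×0.286 = 122.83 + 48.498 + 2.2664 = 173.60 W.
Ideal ⇒ P_in = P_out, so I_p = P_out/V_p = 173.60/120 = 1.45 A.

I_p ≈ 1.45 A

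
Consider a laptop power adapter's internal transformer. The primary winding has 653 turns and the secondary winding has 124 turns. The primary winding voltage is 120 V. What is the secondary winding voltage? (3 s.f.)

V_s/V_p = N_s/N_p, so V_s = 120 × 124/653 = 22.8 V.

V_s ≈ 22.8 V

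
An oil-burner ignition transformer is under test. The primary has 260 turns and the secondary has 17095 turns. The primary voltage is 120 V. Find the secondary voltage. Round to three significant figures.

V_s ≈ 7890 V

V_s/V_p = N_s/N_p, so V_s = 120 × 17095/260 = 7890 V.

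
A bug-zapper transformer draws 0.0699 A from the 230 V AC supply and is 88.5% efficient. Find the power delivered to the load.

P_in = V_p I_p = 230 × 0.0699 = 16.077 W.
P_out = η P_in = 0.885 × 16.077 = 14.2 W.

P_out ≈ 14.2 W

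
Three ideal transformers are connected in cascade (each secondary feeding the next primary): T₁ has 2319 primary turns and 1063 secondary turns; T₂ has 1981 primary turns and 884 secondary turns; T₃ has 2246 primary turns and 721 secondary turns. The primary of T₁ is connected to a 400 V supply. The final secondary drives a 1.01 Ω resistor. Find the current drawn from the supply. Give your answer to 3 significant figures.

Secondary of T₁: V = 400.00 × 1063/2319 = 183.35 V.
Secondary of T₂: V = 183.35 × 884/1981 = 81.820 V.
Secondary of T₃: V = 81.820 × 721/2246 = 26.266 V.
I_load = 26.266/1.01 = 26.005 A, so P_out = 26.266 × 26.005 = 683.05 W.
All ideal ⇒ P_in = P_out, so I_supply = 683.05/400 = 1.71 A.

I_supply ≈ 1.71 A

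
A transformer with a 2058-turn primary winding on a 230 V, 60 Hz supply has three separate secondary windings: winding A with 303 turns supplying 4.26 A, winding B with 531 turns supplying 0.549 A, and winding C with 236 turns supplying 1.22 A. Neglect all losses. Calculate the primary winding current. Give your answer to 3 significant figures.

V_A = 230 × 303/2058 = 33.863 V; V_B = 230 × 531/2058 = 59.344 V; V_C = 230 × 236/2058 = 26.375 V.
P_out = V_A I_A + V_B I_B + V_C I_C = 33.863×4.26 + 59.344×0.549 + 26.375×1.22 = 144.26 + 32.580 + 32.178 = 209.01 W.
Ideal ⇒ P_in = P_out, so I_p = P_out/V_p = 209.01/230 = 0.909 A.

I_p ≈ 0.909 A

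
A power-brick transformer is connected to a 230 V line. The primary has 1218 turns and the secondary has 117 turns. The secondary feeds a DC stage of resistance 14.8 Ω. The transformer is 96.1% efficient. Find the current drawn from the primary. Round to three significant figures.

I_p ≈ 0.149 A

V_s = 230 × 117/1218 = 22.094 V.
I_s = V_s/R = 22.094/14.8 = 1.4928 A.
P_out = V_s I_s = 22.094 × 1.4928 = 32.982 W.
P_in = P_out/η = 32.982/0.961 = 34.320 W.
I_p = P_in/V_p = 34.320/230 = 0.149 A.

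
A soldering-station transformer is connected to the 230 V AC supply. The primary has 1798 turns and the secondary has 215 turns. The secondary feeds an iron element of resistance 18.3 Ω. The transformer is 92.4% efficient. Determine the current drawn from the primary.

V_s = 230 × 215/1798 = 27.503 V.
I_s = V_s/R = 27.503/18.3 = 1.5029 A.
P_out = V_s I_s = 27.503 × 1.5029 = 41.333 W.
P_in = P_out/η = 41.333/0.924 = 44.733 W.
I_p = P_in/V_p = 44.733/230 = 0.194 A.

I_p ≈ 0.194 A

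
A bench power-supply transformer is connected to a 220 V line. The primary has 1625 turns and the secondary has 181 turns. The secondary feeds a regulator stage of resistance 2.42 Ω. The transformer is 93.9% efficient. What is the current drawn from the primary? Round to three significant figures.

I_p ≈ 1.20 A

V_s = 220 × 181/1625 = 24.505 V.
I_s = V_s/R = 24.505/2.42 = 10.126 A.
P_out = V_s I_s = 24.505 × 10.126 = 248.13 W.
P_in = P_out/η = 248.13/0.939 = 264.25 W.
I_p = P_in/V_p = 264.25/220 = 1.20 A.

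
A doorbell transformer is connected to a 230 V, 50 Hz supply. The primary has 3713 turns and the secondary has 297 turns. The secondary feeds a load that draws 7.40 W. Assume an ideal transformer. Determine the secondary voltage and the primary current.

V_s ≈ 18.4 V, I_p ≈ 0.0322 A

V_s = V_p × N_s/N_p = 230 × 297/3713 = 18.398 V.
I_s = P/V_s = 7.40/18.398 = 0.40223 A.
I_p = I_s × N_s/N_p = 0.40223 × 297/3713 = 0.0322 A.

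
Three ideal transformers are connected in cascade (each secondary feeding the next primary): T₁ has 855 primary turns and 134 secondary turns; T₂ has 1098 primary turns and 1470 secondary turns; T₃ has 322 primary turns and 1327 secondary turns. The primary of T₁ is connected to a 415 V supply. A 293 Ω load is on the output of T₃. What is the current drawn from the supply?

I_supply ≈ 1.06 A

After T₁: V = 415.00 × 134/855 = 65.041 V.
After T₂: V = 65.041 × 1470/1098 = 87.077 V.
After T₃: V = 87.077 × 1327/322 = 358.85 V.
I_load = 358.85/293 = 1.2248 A, so P_out = 358.85 × 1.2248 = 439.51 W.
All ideal ⇒ P_in = P_out, so I_supply = 439.51/415 = 1.06 A.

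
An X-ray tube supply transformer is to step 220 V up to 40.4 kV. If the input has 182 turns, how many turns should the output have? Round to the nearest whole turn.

N_out = 33422 turns

N_out/N_in = V_out/V_in, so N_out = 182 × 40400/220 = 33421.8 ≈ 33422 turns.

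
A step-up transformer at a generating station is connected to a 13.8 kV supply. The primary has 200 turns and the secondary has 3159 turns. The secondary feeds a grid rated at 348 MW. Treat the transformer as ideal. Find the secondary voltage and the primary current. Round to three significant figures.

V_s = V_p × N_s/N_p = 13800 × 3159/200 = 217970 V.
I_s = P/V_s = 3.48×10^8/217970 = 1596.5 A.
I_p = I_s × N_s/N_p = 1596.5 × 3159/200 = 25200 A.

V_s ≈ 218000 V, I_p ≈ 25200 A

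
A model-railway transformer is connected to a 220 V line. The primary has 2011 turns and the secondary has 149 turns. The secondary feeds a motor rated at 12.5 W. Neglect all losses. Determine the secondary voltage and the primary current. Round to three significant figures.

V_s = V_p × N_s/N_p = 220 × 149/2011 = 16.300 V.
I_s = P/V_s = 12.5/16.300 = 0.76685 A.
I_p = I_s × N_s/N_p = 0.76685 × 149/2011 = 0.0568 A.

V_s ≈ 16.3 V, I_p ≈ 0.0568 A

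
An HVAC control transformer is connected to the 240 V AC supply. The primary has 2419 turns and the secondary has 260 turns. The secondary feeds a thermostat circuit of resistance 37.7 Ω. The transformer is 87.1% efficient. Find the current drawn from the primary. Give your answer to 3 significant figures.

V_s = 240 × 260/2419 = 25.796 V.
I_s = V_s/R = 25.796/37.7 = 0.68424 A.
P_out = V_s I_s = 25.796 × 0.68424 = 17.650 W.
P_in = P_out/η = 17.650/0.871 = 20.265 W.
I_p = P_in/V_p = 20.265/240 = 0.0844 A.

I_p ≈ 0.0844 A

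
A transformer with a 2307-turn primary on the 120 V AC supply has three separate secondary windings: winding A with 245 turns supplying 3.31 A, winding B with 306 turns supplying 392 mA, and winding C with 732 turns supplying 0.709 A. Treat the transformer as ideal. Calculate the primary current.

I_p ≈ 0.628 A

V_A = 120 × 245/2307 = 12.744 V; V_B = 120 × 306/2307 = 15.917 V; V_C = 120 × 732/2307 = 38.075 V.
P_out = V_A I_A + V_B I_B + V_C I_C = 12.744×3.31 + 15.917×0.392 + 38.075×0.709 = 42.182 + 6.2394 + 26.995 = 75.417 W.
Ideal ⇒ P_in = P_out, so I_p = P_out/V_p = 75.417/120 = 0.628 A.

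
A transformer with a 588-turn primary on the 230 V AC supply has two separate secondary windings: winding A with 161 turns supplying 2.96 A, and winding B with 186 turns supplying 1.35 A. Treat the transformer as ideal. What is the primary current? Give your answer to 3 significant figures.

I_p ≈ 1.24 A

V_A = 230 × 161/588 = 62.976 V; V_B = 230 × 186/588 = 72.755 V.
P_out = V_A I_A + V_B I_B = 62.976×2.96 + 72.755×1.35 = 186.41 + 98.219 = 284.63 W.
Ideal ⇒ P_in = P_out, so I_p = P_out/V_p = 284.63/230 = 1.24 A.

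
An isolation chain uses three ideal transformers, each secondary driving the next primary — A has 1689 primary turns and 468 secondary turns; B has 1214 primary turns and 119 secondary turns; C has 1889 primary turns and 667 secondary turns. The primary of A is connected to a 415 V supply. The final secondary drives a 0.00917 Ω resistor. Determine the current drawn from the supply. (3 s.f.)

I_supply ≈ 4.16 A

Secondary of A: V = 415.00 × 468/1689 = 114.99 V.
Secondary of B: V = 114.99 × 119/1214 = 11.272 V.
Secondary of C: V = 11.272 × 667/1889 = 3.9800 V.
I_load = 3.9800/0.00917 = 434.03 A, so P_out = 3.9800 × 434.03 = 1727.4 W.
All ideal ⇒ P_in = P_out, so I_supply = 1727.4/415 = 4.16 A.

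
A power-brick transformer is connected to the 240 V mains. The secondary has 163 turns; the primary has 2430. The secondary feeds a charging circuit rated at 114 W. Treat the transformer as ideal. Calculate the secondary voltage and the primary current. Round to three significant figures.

V_s = V_p × N_s/N_p = 240 × 163/2430 = 16.099 V.
I_s = P/V_s = 114/16.099 = 7.0813 A.
I_p = I_s × N_s/N_p = 7.0813 × 163/2430 = 0.475 A.

V_s ≈ 16.1 V, I_p ≈ 0.475 A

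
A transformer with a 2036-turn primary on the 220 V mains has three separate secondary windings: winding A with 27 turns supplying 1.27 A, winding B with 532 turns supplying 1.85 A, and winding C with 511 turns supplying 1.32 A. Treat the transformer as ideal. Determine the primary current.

I_p ≈ 0.832 A

V_A = 220 × 27/2036 = 2.9175 V; V_B = 220 × 532/2036 = 57.485 V; V_C = 220 × 511/2036 = 55.216 V.
P_out = V_A I_A + V_B I_B + V_C I_C = 2.9175×1.27 + 57.485×1.85 + 55.216×1.32 = 3.7052 + 106.35 + 72.885 = 182.94 W.
Ideal ⇒ P_in = P_out, so I_p = P_out/V_p = 182.94/220 = 0.832 A.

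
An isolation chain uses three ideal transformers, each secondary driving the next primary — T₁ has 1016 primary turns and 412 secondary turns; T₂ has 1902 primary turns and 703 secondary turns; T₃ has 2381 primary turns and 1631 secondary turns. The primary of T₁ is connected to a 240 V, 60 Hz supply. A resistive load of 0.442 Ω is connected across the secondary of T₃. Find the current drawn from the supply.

I_supply ≈ 5.72 A

After T₁: V = 240.00 × 412/1016 = 97.323 V.
After T₂: V = 97.323 × 703/1902 = 35.972 V.
After T₃: V = 35.972 × 1631/2381 = 24.641 V.
I_load = 24.641/0.442 = 55.748 A, so P_out = 24.641 × 55.748 = 1373.7 W.
All ideal ⇒ P_in = P_out, so I_supply = 1373.7/240 = 5.72 A.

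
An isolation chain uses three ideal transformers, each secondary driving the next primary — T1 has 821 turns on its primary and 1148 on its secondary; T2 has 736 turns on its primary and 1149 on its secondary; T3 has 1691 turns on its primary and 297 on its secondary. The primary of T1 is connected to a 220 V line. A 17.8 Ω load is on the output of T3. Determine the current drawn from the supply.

I_supply ≈ 1.82 A

After T1: V = 220.00 × 1148/821 = 307.62 V.
After T2: V = 307.62 × 1149/736 = 480.25 V.
After T3: V = 480.25 × 297/1691 = 84.348 V.
I_load = 84.348/17.8 = 4.7387 A, so P_out = 84.348 × 4.7387 = 399.70 W.
All ideal ⇒ P_in = P_out, so I_supply = 399.70/220 = 1.82 A.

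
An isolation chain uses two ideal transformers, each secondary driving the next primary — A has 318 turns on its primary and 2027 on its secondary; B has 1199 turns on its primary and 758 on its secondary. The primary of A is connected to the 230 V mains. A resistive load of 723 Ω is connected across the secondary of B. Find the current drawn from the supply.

After A: V = 230.00 × 2027/318 = 1466.1 V.
After B: V = 1466.1 × 758/1199 = 926.84 V.
I_load = 926.84/723 = 1.2819 A, so P_out = 926.84 × 1.2819 = 1188.1 W.
All ideal ⇒ P_in = P_out, so I_supply = 1188.1/230 = 5.17 A.

I_supply ≈ 5.17 A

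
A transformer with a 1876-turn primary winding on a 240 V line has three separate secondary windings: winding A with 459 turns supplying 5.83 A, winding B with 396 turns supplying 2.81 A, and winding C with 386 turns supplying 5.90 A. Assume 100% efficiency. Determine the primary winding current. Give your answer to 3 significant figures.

I_p ≈ 3.23 A

V_A = 240 × 459/1876 = 58.721 V; V_B = 240 × 396/1876 = 50.661 V; V_C = 240 × 386/1876 = 49.382 V.
P_out = V_A I_A + V_B I_B + V_C I_C = 58.721×5.83 + 50.661×2.81 + 49.382×5.90 = 342.34 + 142.36 + 291.35 = 776.05 W.
Ideal ⇒ P_in = P_out, so I_p = P_out/V_p = 776.05/240 = 3.23 A.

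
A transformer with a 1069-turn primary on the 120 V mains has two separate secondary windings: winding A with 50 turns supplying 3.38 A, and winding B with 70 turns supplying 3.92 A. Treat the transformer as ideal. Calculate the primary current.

I_p ≈ 0.415 A

V_A = 120 × 50/1069 = 5.6127 V; V_B = 120 × 70/1069 = 7.8578 V.
P_out = V_A I_A + V_B I_B = 5.6127×3.38 + 7.8578×3.92 = 18.971 + 30.803 = 49.774 W.
Ideal ⇒ P_in = P_out, so I_p = P_out/V_p = 49.774/120 = 0.415 A.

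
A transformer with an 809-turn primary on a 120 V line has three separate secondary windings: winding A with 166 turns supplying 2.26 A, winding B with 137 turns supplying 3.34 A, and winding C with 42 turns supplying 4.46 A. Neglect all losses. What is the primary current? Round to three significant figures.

I_p ≈ 1.26 A

V_A = 120 × 166/809 = 24.623 V; V_B = 120 × 137/809 = 20.321 V; V_C = 120 × 42/809 = 6.2299 V.
P_out = V_A I_A + V_B I_B + V_C I_C = 24.623×2.26 + 20.321×3.34 + 6.2299×4.46 = 55.648 + 67.873 + 27.785 = 151.31 W.
Ideal ⇒ P_in = P_out, so I_p = P_out/V_p = 151.31/120 = 1.26 A.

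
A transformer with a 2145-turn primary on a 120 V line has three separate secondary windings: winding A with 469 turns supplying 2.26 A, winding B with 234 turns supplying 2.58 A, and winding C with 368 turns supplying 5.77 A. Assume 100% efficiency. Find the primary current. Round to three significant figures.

I_p ≈ 1.77 A

V_A = 120 × 469/2145 = 26.238 V; V_B = 120 × 234/2145 = 13.091 V; V_C = 120 × 368/2145 = 20.587 V.
P_out = V_A I_A + V_B I_B + V_C I_C = 26.238×2.26 + 13.091×2.58 + 20.587×5.77 = 59.297 + 33.775 + 118.79 = 211.86 W.
Ideal ⇒ P_in = P_out, so I_p = P_out/V_p = 211.86/120 = 1.77 A.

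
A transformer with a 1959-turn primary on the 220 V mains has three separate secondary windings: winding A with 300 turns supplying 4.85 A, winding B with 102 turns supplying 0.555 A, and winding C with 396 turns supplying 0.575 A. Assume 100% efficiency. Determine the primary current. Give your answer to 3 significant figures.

V_A = 220 × 300/1959 = 33.691 V; V_B = 220 × 102/1959 = 11.455 V; V_C = 220 × 396/1959 = 44.472 V.
P_out = V_A I_A + V_B I_B + V_C I_C = 33.691×4.85 + 11.455×0.555 + 44.472×0.575 = 163.40 + 6.3574 + 25.571 = 195.33 W.
Ideal ⇒ P_in = P_out, so I_p = P_out/V_p = 195.33/220 = 0.888 A.

I_p ≈ 0.888 A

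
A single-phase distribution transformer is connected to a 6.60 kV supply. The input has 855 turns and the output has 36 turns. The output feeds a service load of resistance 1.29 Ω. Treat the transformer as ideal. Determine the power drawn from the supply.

V_out = V_in × N_out/N_in = 6600 × 36/855 = 277.89 V.
I_out = V_out/R = 277.89/1.29 = 215.42 A.
I_in = I_out × N_out/N_in = 215.42 × 36/855 = 9.0704 A.
P = V_in I_in = 6600 × 9.0704 = 59900 W.

P ≈ 59900 W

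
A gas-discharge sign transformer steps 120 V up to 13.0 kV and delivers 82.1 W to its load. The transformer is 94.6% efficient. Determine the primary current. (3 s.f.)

P_in = P_out/η = 82.1/0.946 = 86.786 W.
I_p = P_in/V_p = 86.786/120 = 0.723 A.

I_p ≈ 0.723 A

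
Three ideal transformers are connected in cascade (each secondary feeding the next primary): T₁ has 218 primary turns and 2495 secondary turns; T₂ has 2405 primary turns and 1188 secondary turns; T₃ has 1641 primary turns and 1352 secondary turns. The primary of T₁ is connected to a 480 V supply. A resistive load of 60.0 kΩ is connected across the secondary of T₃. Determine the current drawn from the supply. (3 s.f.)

I_supply ≈ 0.174 A

Secondary of T₁: V = 480.00 × 2495/218 = 5493.6 V.
Secondary of T₂: V = 5493.6 × 1188/2405 = 2713.7 V.
Secondary of T₃: V = 2713.7 × 1352/1641 = 2235.8 V.
I_load = 2235.8/60000 = 0.037263 A, so P_out = 2235.8 × 0.037263 = 83.310 W.
All ideal ⇒ P_in = P_out, so I_supply = 83.310/480 = 0.174 A.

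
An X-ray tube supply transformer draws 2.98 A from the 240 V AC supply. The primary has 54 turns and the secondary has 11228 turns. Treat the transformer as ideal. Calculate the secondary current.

I_s/I_p = N_p/N_s, so I_s = 2.98 × 54/11228 = 0.0143 A.

I_s ≈ 0.0143 A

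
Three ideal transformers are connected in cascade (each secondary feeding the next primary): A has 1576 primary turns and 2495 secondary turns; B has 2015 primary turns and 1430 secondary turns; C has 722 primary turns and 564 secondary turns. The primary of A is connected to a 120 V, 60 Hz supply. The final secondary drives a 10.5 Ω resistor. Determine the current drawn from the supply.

I_supply ≈ 8.80 A

After A: V = 120.00 × 2495/1576 = 189.97 V.
After B: V = 189.97 × 1430/2015 = 134.82 V.
After C: V = 134.82 × 564/722 = 105.32 V.
I_load = 105.32/10.5 = 10.030 A, so P_out = 105.32 × 10.030 = 1056.3 W.
All ideal ⇒ P_in = P_out, so I_supply = 1056.3/120 = 8.80 A.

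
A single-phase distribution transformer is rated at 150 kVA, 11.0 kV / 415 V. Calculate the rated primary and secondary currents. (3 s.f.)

I_p ≈ 13.6 A, I_s ≈ 361 A

I_p = S/V_p = 150000/11000 = 13.6 A.
I_s = S/V_s = 150000/415 = 361 A.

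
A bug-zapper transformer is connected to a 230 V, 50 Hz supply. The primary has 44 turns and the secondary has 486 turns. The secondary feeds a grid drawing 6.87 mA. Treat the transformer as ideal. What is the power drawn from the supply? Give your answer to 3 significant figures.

I_p = I_s × N_s/N_p = 0.00687 × 486/44 = 0.075882 A.
P = V_p I_p = 230 × 0.075882 = 17.5 W.

P ≈ 17.5 W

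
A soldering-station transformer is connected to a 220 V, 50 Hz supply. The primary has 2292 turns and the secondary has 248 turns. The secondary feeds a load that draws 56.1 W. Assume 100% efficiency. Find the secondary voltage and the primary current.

V_s = V_p × N_s/N_p = 220 × 248/2292 = 23.805 V.
I_s = P/V_s = 56.1/23.805 = 2.3567 A.
I_p = I_s × N_s/N_p = 2.3567 × 248/2292 = 0.255 A.

V_s ≈ 23.8 V, I_p ≈ 0.255 A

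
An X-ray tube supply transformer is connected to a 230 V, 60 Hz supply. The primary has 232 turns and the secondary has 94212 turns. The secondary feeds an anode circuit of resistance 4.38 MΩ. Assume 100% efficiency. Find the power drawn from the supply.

P ≈ 1990 W

V_s = V_p × N_s/N_p = 230 × 94212/232 = 93400 V.
I_s = V_s/R = 93400/(4.38×10^6) = 0.021324 A.
I_p = I_s × N_s/N_p = 0.021324 × 94212/232 = 8.6594 A.
P = V_p I_p = 230 × 8.6594 = 1990 W.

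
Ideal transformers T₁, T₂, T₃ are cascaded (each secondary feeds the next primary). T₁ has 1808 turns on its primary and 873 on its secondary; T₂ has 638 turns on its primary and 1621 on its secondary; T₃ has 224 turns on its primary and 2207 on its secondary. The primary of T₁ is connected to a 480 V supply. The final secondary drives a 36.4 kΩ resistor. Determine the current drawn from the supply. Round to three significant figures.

Secondary of T₁: V = 480.00 × 873/1808 = 231.77 V.
Secondary of T₂: V = 231.77 × 1621/638 = 588.87 V.
Secondary of T₃: V = 588.87 × 2207/224 = 5801.9 V.
I_load = 5801.9/36400 = 0.15939 A, so P_out = 5801.9 × 0.15939 = 924.80 W.
All ideal ⇒ P_in = P_out, so I_supply = 924.80/480 = 1.93 A.

I_supply ≈ 1.93 A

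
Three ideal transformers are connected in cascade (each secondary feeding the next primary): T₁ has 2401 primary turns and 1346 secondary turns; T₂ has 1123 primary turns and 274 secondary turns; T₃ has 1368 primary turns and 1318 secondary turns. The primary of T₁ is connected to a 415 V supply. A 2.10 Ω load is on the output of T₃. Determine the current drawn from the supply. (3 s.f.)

Secondary of T₁: V = 415.00 × 1346/2401 = 232.65 V.
Secondary of T₂: V = 232.65 × 274/1123 = 56.764 V.
Secondary of T₃: V = 56.764 × 1318/1368 = 54.689 V.
I_load = 54.689/2.10 = 26.042 A, so P_out = 54.689 × 26.042 = 1424.2 W.
All ideal ⇒ P_in = P_out, so I_supply = 1424.2/415 = 3.43 A.

I_supply ≈ 3.43 A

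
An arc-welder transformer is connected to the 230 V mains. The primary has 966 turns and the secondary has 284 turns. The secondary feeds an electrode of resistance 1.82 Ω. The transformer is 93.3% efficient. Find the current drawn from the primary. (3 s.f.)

V_s = 230 × 284/966 = 67.619 V.
I_s = V_s/R = 67.619/1.82 = 37.153 A.
P_out = V_s I_s = 67.619 × 37.153 = 2512.3 W.
P_in = P_out/η = 2512.3/0.933 = 2692.7 W.
I_p = P_in/V_p = 2692.7/230 = 11.7 A.

I_p ≈ 11.7 A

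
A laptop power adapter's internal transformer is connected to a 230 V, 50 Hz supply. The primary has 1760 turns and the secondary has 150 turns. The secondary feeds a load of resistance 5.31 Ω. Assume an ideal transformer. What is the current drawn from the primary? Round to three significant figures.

I_p ≈ 0.315 A

V_s = V_p × N_s/N_p = 230 × 150/1760 = 19.602 V.
I_s = V_s/R = 19.602/5.31 = 3.6916 A.
For an ideal transformer I_p N_p = I_s N_s, so I_p = 3.6916 × 150/1760 = 0.315 A.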